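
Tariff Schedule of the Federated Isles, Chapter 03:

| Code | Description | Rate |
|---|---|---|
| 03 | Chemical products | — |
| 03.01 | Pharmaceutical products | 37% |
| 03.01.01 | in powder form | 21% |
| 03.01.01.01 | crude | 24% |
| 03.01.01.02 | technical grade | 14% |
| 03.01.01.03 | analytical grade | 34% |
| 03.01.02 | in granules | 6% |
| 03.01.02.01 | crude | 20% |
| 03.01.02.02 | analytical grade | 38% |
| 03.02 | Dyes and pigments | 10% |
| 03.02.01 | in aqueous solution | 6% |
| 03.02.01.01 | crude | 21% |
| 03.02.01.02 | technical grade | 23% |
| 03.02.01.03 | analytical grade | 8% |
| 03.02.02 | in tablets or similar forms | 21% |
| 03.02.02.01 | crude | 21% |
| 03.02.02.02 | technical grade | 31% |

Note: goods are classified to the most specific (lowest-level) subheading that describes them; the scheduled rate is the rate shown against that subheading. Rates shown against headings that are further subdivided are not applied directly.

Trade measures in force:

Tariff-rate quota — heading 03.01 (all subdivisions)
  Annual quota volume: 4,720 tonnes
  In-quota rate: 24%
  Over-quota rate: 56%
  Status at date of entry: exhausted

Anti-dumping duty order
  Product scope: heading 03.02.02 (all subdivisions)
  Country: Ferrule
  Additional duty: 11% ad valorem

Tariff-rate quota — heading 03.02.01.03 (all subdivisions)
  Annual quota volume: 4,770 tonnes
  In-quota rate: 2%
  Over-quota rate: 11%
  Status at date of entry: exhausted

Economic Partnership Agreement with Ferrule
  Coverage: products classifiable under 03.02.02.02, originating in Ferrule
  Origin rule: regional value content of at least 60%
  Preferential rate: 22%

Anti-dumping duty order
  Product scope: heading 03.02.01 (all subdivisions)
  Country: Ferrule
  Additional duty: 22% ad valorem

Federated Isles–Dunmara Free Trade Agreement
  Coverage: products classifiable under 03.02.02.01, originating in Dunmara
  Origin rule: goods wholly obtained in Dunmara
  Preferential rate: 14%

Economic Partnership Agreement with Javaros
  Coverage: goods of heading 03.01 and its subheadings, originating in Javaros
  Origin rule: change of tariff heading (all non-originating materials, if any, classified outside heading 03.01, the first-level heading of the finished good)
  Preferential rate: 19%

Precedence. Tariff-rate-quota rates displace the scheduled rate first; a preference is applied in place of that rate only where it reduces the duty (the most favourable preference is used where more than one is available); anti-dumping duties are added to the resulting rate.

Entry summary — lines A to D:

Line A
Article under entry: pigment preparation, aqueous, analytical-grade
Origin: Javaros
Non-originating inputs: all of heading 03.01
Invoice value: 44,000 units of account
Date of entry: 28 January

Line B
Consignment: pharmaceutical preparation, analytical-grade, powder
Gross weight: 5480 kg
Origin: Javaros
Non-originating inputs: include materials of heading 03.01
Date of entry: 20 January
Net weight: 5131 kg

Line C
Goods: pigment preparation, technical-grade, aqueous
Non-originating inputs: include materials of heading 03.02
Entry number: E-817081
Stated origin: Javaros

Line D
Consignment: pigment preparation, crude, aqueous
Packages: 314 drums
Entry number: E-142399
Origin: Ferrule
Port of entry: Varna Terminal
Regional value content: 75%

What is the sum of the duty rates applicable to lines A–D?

Line A: pigment → 03.02; aqueous → 03.02.01; analytical-grade → 03.02.01.03. Scheduled 8%. quota on 03.02.01.03 exhausted → over-quota 11%; Javaros agreement on 03.01: 03.02.01.03 not covered. → 11%.
Line B: pharmaceutical → 03.01; powder → 03.01.01; analytical-grade → 03.01.01.03. Scheduled 34%. quota on 03.01 exhausted → over-quota 56%; Javaros agreement on 03.01: CTH not met. → 56%.
Line C: pigment → 03.02; aqueous → 03.02.01; technical-grade → 03.02.01.02. Scheduled 23%. Javaros agreement on 03.01: 03.02.01.02 not covered. → 23%.
Line D: pigment → 03.02; aqueous → 03.02.01; crude → 03.02.01.01. Scheduled 21%. Ferrule agreement on 03.02.02.02: 03.02.01.01 not covered; anti-dumping (Ferrule, 03.02.01): +22%; total 21% + 22% = 43%. → 43%.
Sum: 11% + 56% + 23% + 43% = 133%.

133%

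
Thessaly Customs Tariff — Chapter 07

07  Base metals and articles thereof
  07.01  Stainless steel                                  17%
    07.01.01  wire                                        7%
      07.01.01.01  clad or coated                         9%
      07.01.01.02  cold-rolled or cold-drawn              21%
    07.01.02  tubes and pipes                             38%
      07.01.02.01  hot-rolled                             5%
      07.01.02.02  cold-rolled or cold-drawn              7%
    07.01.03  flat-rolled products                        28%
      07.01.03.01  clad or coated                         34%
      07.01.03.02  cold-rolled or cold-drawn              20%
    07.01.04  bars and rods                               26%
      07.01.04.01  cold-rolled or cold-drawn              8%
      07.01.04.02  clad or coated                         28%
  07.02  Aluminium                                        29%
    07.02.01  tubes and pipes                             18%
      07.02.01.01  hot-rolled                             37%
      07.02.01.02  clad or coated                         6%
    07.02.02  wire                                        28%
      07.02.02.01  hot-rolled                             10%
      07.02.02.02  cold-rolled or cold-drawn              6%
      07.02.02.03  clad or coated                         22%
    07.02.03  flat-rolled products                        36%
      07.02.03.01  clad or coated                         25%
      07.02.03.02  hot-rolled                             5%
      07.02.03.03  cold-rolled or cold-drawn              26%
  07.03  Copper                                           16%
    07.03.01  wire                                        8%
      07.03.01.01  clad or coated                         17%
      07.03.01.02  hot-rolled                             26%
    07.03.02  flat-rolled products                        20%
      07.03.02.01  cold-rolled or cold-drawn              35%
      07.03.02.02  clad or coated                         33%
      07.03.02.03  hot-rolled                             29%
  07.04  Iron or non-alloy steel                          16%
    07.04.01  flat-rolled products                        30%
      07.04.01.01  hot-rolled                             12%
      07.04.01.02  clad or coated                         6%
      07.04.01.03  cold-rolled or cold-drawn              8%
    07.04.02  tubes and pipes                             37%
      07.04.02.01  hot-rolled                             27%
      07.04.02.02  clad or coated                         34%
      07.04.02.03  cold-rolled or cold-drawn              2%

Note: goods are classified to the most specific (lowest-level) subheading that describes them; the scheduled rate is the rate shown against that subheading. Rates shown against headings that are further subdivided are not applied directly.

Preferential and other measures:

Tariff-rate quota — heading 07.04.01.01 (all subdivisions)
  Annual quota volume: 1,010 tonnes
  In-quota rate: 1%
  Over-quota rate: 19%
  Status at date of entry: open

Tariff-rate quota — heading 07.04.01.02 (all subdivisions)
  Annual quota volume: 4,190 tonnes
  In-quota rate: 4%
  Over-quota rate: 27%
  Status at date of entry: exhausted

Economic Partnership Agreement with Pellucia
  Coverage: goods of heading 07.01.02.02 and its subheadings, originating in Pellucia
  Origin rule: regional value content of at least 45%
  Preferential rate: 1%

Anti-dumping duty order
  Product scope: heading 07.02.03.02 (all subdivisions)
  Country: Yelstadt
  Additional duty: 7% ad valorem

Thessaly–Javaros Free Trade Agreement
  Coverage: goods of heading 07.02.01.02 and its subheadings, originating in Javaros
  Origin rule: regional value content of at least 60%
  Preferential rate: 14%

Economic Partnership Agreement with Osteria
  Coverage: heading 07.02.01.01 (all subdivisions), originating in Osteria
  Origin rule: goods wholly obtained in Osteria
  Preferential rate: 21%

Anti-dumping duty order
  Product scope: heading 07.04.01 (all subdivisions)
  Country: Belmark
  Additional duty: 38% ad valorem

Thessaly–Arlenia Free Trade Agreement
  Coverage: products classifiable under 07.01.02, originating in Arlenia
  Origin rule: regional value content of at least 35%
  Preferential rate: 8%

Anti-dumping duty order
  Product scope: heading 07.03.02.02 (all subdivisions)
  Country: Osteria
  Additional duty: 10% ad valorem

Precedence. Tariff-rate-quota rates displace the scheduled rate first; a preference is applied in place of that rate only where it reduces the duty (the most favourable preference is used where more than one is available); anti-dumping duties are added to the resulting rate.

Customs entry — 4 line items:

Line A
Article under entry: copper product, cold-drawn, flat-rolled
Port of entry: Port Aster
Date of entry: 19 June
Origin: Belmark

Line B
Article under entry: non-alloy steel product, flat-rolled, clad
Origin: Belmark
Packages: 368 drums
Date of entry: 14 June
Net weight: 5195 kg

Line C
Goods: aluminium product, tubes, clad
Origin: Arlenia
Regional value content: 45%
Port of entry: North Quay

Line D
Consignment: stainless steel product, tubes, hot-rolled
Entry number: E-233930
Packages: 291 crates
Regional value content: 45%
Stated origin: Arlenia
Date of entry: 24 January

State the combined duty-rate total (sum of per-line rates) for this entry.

Line A: copper → 07.03; flat-rolled → 07.03.02; cold-drawn → 07.03.02.01. Scheduled 35%. No special measure applies. → 35%.
Line B: non-alloy steel → 07.04; flat-rolled → 07.04.01; clad → 07.04.01.02. Scheduled 6%. quota on 07.04.01.02 exhausted → over-quota 27%; anti-dumping (Belmark, 07.04.01): +38%; total 27% + 38% = 65%. → 65%.
Line C: aluminium → 07.02; tubes → 07.02.01; clad → 07.02.01.02. Scheduled 6%. Arlenia agreement on 07.01.02: 07.02.01.02 not covered. → 6%.
Line D: stainless steel → 07.01; tubes → 07.01.02; hot-rolled → 07.01.02.01. Scheduled 5%. Arlenia agreement on 07.01.02: RVC ≥ 35% → 8% available; preference 8% not lower than 5% → no reduction. → 5%.
Sum: 35% + 65% + 6% + 5% = 111%.

111%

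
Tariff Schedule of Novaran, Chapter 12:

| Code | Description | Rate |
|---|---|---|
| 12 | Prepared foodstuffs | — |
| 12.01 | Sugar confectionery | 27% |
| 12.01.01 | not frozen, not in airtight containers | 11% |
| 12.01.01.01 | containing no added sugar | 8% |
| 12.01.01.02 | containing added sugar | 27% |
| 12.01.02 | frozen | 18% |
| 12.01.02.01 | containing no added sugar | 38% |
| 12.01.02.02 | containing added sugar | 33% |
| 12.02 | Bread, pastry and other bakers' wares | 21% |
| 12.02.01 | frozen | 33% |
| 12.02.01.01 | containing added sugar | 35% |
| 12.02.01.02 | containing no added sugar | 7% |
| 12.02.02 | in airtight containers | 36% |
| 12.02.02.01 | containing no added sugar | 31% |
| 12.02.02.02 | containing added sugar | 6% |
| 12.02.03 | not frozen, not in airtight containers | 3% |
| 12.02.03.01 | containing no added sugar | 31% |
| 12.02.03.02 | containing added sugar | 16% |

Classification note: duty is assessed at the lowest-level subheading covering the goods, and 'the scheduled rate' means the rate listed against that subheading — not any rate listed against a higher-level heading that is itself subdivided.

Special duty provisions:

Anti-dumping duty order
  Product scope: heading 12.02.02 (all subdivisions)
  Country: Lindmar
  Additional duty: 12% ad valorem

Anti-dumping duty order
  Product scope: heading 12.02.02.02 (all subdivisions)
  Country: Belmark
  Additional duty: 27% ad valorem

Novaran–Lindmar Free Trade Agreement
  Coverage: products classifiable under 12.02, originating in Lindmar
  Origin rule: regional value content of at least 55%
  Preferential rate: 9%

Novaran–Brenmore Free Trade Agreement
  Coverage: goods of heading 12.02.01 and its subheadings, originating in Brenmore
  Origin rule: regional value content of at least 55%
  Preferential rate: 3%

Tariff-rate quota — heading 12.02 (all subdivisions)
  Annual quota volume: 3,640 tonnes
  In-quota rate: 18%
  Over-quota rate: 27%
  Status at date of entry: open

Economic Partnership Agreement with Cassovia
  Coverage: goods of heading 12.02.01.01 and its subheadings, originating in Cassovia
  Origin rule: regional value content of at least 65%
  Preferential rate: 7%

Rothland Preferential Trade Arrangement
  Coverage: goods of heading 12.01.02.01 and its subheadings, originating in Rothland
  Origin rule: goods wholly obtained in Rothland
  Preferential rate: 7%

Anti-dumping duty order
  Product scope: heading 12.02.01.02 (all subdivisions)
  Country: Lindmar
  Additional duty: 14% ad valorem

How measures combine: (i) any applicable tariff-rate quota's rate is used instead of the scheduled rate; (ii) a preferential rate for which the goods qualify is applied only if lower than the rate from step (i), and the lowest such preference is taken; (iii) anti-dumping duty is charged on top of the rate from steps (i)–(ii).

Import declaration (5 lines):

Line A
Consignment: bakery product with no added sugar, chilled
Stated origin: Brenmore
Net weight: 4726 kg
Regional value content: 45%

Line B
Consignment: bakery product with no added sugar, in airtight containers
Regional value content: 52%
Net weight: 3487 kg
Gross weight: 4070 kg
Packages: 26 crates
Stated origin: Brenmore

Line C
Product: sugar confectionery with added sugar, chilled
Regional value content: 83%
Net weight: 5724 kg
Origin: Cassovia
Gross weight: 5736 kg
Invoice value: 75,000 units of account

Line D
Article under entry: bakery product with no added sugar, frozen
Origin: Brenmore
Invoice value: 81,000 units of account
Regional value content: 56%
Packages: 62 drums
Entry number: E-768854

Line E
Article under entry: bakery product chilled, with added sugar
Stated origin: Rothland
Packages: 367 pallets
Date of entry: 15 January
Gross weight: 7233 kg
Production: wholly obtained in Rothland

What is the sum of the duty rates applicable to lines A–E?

84%

Line A: bakery product → 12.02; chilled → 12.02.03; with no added sugar → 12.02.03.01. Scheduled 31%. quota on 12.02 open → in-quota 18%; Brenmore agreement on 12.02.01: 12.02.03.01 not covered. → 18%.
Line B: bakery product → 12.02; in airtight containers → 12.02.02; with no added sugar → 12.02.02.01. Scheduled 31%. quota on 12.02 open → in-quota 18%; Brenmore agreement on 12.02.01: 12.02.02.01 not covered. → 18%.
Line C: sugar confectionery → 12.01; chilled → 12.01.01; with added sugar → 12.01.01.02. Scheduled 27%. Cassovia agreement on 12.02.01.01: 12.01.01.02 not covered. → 27%.
Line D: bakery product → 12.02; frozen → 12.02.01; with no added sugar → 12.02.01.02. Scheduled 7%. quota on 12.02 open → in-quota 18%; Brenmore agreement on 12.02.01: RVC ≥ 55% → 3% available; preferential 3%. → 3%.
Line E: bakery product → 12.02; chilled → 12.02.03; with added sugar → 12.02.03.02. Scheduled 16%. quota on 12.02 open → in-quota 18%; Rothland agreement on 12.01.02.01: 12.02.03.02 not covered. → 18%.
Sum: 18% + 18% + 27% + 3% + 18% = 84%.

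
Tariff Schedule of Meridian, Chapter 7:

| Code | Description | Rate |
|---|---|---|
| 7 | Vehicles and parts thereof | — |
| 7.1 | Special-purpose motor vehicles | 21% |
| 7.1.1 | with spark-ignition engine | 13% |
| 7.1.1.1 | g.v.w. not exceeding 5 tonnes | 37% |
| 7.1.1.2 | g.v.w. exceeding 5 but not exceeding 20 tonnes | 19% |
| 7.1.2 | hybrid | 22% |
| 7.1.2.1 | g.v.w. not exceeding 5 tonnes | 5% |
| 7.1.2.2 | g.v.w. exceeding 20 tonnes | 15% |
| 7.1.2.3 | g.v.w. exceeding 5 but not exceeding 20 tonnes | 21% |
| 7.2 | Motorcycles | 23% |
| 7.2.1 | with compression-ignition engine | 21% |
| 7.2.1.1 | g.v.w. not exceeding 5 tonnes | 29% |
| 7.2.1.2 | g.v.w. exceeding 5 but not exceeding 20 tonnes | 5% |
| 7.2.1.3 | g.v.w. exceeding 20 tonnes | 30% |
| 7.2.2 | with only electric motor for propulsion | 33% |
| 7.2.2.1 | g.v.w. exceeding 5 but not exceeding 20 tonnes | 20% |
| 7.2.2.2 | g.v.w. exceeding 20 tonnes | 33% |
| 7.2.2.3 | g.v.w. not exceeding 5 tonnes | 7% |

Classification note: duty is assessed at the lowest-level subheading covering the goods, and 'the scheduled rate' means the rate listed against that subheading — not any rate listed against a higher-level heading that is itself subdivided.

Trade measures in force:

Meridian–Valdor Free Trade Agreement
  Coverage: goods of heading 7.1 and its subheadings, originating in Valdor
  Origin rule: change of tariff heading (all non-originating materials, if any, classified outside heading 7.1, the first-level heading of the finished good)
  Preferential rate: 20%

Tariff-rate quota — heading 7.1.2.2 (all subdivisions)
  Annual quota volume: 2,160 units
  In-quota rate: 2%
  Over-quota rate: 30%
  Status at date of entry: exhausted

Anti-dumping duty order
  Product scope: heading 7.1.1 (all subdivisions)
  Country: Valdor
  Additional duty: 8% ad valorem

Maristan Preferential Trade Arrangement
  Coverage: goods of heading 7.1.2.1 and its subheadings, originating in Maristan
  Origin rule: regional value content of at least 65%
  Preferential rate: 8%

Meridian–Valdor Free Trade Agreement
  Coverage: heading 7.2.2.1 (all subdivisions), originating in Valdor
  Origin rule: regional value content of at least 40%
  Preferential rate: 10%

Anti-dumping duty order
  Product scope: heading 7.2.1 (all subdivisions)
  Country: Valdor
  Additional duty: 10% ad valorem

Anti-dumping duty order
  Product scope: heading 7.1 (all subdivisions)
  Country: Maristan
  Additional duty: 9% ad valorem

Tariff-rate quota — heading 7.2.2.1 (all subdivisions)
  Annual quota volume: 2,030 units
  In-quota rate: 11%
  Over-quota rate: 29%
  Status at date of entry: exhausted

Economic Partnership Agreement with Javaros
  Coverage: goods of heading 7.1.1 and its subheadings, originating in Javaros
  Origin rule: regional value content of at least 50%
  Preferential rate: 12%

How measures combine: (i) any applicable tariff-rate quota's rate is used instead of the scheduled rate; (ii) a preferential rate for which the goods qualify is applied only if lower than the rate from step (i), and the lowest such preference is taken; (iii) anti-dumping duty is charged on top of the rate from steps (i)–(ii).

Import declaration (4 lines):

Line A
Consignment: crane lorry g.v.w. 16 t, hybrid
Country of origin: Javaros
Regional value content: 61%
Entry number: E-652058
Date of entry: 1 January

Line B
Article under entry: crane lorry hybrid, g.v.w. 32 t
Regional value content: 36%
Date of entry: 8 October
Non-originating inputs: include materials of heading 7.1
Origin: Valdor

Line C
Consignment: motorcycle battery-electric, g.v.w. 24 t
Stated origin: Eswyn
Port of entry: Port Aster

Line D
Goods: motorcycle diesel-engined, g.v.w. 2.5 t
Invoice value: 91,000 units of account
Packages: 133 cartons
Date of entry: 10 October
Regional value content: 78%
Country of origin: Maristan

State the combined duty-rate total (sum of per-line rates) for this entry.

Line A: crane lorry → 7.1; hybrid → 7.1.2; g.v.w. 16 t → 7.1.2.3. Scheduled 21%. Javaros agreement on 7.1.1: 7.1.2.3 not covered. → 21%.
Line B: crane lorry → 7.1; hybrid → 7.1.2; g.v.w. 32 t → 7.1.2.2. Scheduled 15%. quota on 7.1.2.2 exhausted → over-quota 30%; Valdor agreement on 7.1: CTH not met; Valdor agreement on 7.2.2.1: 7.1.2.2 not covered. → 30%.
Line C: motorcycle → 7.2; battery-electric → 7.2.2; g.v.w. 24 t → 7.2.2.2. Scheduled 33%. No special measure applies. → 33%.
Line D: motorcycle → 7.2; diesel-engined → 7.2.1; g.v.w. 2.5 t → 7.2.1.1. Scheduled 29%. Maristan agreement on 7.1.2.1: 7.2.1.1 not covered. → 29%.
Sum: 21% + 30% + 33% + 29% = 113%.

113%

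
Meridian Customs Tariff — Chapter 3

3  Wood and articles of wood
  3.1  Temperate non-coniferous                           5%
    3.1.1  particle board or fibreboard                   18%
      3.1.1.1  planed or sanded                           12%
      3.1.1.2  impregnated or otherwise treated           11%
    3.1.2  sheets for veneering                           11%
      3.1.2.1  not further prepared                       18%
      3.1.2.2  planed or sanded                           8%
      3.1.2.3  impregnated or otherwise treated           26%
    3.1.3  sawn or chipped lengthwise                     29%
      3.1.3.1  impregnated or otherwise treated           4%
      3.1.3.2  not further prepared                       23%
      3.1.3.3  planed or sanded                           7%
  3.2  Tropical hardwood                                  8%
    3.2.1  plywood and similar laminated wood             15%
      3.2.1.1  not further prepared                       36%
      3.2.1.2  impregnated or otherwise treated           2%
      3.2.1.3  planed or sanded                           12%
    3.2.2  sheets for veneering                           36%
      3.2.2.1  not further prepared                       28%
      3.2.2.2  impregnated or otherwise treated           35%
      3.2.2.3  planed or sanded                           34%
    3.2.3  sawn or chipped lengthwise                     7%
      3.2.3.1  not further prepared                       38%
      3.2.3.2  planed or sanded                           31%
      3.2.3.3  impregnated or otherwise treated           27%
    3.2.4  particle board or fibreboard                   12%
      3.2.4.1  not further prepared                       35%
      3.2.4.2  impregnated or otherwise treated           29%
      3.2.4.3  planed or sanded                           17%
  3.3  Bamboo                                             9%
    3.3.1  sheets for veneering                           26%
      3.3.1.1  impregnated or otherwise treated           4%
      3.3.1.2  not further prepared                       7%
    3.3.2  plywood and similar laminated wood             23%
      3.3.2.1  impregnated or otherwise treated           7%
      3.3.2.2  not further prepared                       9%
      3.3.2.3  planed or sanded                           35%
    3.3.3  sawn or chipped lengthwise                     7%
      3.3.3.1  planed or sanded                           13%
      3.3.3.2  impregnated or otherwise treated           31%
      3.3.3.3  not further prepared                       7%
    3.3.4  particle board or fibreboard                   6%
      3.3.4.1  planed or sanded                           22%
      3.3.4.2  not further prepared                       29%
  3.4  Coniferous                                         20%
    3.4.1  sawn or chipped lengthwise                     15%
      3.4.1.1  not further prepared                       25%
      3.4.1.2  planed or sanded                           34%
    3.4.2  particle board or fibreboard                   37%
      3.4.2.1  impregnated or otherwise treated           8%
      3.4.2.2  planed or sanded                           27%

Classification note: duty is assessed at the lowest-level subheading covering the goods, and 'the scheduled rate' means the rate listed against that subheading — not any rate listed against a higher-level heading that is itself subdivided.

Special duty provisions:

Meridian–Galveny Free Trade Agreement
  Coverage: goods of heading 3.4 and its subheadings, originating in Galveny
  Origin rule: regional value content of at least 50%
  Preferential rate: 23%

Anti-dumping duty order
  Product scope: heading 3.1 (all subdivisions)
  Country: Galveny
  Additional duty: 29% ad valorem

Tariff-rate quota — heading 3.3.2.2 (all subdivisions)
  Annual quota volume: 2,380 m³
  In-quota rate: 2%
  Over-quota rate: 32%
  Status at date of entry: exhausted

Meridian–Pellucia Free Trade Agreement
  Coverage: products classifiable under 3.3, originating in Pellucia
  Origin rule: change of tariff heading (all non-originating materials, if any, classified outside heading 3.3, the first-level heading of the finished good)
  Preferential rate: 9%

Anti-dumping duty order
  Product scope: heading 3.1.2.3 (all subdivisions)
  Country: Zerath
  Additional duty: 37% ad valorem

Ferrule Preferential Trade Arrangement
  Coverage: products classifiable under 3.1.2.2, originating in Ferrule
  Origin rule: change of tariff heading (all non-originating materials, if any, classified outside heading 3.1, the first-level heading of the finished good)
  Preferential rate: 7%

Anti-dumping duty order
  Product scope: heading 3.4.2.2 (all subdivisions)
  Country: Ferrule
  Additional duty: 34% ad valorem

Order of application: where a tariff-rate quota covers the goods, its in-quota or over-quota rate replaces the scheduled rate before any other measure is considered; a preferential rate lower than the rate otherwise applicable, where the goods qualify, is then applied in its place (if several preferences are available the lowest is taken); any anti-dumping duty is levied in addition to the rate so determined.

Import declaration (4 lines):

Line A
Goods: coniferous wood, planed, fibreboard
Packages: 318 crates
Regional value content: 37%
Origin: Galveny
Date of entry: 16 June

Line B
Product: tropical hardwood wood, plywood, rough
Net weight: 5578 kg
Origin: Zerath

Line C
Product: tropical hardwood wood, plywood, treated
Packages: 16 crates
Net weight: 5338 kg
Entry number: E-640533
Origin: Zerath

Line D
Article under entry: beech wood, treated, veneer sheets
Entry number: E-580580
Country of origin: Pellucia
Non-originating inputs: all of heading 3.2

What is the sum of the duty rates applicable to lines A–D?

91%

Line A: coniferous → 3.4; fibreboard → 3.4.2; planed → 3.4.2.2. Scheduled 27%. Galveny agreement on 3.4: RVC < 50%. → 27%.
Line B: tropical hardwood → 3.2; plywood → 3.2.1; rough → 3.2.1.1. Scheduled 36%. No special measure applies. → 36%.
Line C: tropical hardwood → 3.2; plywood → 3.2.1; treated → 3.2.1.2. Scheduled 2%. No special measure applies. → 2%.
Line D: beech → 3.1; veneer sheets → 3.1.2; treated → 3.1.2.3. Scheduled 26%. Pellucia agreement on 3.3: 3.1.2.3 not covered. → 26%.
Sum: 27% + 36% + 2% + 26% = 91%.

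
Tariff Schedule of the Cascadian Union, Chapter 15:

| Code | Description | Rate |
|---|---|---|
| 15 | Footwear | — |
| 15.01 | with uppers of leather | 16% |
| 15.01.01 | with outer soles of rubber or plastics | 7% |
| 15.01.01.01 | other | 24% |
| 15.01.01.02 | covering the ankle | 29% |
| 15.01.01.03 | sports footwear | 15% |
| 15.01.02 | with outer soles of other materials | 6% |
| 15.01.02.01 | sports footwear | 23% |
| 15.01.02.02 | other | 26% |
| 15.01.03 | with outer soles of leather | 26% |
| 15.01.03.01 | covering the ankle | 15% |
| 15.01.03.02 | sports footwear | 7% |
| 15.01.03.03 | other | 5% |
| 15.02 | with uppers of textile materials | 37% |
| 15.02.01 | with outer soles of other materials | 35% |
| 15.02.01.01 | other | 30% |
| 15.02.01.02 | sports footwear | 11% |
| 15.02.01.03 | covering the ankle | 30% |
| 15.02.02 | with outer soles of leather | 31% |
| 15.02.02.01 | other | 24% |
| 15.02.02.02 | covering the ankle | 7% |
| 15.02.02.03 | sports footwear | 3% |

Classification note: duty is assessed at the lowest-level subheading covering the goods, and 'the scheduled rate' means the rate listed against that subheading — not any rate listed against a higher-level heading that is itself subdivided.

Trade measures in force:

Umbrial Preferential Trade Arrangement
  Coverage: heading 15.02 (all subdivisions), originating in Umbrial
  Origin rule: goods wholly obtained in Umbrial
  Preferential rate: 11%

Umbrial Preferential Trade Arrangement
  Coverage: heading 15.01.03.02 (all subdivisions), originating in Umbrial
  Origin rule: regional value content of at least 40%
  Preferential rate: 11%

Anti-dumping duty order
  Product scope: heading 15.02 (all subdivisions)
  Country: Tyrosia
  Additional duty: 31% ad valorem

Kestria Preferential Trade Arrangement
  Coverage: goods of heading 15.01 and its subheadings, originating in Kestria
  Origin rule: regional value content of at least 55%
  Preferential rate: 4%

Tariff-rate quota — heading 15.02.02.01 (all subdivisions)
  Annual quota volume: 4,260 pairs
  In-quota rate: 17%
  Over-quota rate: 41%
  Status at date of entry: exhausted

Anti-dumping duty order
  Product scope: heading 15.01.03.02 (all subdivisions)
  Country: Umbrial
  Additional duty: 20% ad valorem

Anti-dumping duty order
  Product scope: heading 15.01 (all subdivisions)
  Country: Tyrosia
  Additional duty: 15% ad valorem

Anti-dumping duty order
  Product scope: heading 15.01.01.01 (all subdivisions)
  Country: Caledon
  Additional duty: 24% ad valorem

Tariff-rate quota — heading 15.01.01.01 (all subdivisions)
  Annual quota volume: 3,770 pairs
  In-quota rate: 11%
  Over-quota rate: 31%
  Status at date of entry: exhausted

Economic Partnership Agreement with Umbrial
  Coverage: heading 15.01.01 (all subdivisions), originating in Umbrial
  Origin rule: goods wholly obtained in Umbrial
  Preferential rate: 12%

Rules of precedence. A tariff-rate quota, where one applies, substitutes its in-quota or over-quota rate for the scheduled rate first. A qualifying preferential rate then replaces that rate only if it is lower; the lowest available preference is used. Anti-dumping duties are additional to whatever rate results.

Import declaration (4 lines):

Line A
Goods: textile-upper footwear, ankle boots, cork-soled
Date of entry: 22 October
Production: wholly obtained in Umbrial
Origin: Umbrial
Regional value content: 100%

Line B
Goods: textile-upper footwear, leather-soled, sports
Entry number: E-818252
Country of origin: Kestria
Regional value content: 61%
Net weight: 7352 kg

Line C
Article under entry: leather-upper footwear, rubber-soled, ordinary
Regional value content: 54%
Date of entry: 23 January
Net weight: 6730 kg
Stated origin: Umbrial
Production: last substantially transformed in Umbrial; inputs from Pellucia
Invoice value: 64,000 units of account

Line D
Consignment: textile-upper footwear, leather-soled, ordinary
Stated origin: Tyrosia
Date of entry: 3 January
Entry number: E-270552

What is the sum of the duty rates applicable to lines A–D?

117%

Line A: textile-upper → 15.02; cork-soled → 15.02.01; ankle boots → 15.02.01.03. Scheduled 30%. Umbrial agreement on 15.02: wholly obtained → 11% available; Umbrial agreement on 15.01.03.02: 15.02.01.03 not covered; Umbrial agreement on 15.01.01: 15.02.01.03 not covered; preferential 11%. → 11%.
Line B: textile-upper → 15.02; leather-soled → 15.02.02; sports → 15.02.02.03. Scheduled 3%. Kestria agreement on 15.01: 15.02.02.03 not covered. → 3%.
Line C: leather-upper → 15.01; rubber-soled → 15.01.01; ordinary → 15.01.01.01. Scheduled 24%. quota on 15.01.01.01 exhausted → over-quota 31%; Umbrial agreement on 15.02: 15.01.01.01 not covered; Umbrial agreement on 15.01.03.02: 15.01.01.01 not covered; Umbrial agreement on 15.01.01: not wholly obtained. → 31%.
Line D: textile-upper → 15.02; leather-soled → 15.02.02; ordinary → 15.02.02.01. Scheduled 24%. quota on 15.02.02.01 exhausted → over-quota 41%; anti-dumping (Tyrosia, 15.02): +31%; total 41% + 31% = 72%. → 72%.
Sum: 11% + 3% + 31% + 72% = 117%.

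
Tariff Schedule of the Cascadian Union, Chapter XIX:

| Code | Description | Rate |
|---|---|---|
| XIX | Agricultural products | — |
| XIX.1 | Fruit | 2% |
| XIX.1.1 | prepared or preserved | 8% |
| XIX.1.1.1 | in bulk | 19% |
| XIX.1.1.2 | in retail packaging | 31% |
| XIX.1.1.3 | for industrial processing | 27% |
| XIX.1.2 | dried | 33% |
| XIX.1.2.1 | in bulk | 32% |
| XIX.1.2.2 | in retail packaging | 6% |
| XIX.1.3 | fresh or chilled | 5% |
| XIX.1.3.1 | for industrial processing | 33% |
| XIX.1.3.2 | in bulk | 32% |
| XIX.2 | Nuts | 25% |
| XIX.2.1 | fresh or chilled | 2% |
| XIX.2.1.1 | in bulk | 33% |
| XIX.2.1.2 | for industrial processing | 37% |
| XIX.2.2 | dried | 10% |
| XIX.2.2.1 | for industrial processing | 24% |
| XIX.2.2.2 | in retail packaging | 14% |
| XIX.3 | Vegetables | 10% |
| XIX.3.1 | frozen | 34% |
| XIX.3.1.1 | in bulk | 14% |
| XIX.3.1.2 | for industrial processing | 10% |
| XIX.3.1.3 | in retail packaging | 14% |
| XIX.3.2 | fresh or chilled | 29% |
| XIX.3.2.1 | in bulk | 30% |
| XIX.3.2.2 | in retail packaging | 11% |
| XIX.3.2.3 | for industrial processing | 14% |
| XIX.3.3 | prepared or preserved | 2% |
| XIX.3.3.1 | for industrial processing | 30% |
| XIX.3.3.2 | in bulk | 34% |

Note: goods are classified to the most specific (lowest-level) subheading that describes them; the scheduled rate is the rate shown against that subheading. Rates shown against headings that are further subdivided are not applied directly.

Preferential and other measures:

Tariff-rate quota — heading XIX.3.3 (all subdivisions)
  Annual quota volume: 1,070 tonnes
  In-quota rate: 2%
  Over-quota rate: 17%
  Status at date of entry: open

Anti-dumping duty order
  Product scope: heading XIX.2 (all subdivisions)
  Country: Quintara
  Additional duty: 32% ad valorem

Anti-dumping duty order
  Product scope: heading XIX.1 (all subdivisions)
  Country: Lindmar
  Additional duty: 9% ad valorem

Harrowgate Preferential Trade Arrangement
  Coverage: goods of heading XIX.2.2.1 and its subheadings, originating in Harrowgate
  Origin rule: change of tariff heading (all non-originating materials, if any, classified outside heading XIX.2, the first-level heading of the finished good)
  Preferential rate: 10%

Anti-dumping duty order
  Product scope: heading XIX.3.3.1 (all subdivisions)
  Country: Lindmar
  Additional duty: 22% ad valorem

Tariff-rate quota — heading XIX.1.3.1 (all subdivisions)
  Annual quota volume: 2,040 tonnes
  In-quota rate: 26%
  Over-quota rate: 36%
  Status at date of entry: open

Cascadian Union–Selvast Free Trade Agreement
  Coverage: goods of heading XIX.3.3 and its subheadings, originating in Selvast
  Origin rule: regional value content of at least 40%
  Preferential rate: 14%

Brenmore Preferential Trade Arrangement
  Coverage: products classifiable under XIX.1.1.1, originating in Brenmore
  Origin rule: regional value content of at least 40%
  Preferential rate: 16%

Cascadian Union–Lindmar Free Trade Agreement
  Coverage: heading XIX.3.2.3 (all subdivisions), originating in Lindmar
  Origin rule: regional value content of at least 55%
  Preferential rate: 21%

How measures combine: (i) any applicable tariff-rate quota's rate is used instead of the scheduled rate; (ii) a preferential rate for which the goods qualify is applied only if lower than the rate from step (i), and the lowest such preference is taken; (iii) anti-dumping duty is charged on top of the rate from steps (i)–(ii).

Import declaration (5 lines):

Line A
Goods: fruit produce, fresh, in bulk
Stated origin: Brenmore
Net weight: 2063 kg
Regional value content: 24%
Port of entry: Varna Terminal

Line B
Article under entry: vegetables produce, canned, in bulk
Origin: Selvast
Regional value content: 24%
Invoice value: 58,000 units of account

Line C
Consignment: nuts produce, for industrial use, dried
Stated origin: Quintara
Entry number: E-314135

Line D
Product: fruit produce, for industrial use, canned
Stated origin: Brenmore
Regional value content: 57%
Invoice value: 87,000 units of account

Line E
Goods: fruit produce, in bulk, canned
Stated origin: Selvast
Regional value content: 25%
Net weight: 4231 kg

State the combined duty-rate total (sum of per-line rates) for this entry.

136%

Line A: fruit → XIX.1; fresh → XIX.1.3; in bulk → XIX.1.3.2. Scheduled 32%. Brenmore agreement on XIX.1.1.1: XIX.1.3.2 not covered. → 32%.
Line B: vegetables → XIX.3; canned → XIX.3.3; in bulk → XIX.3.3.2. Scheduled 34%. quota on XIX.3.3 open → in-quota 2%; Selvast agreement on XIX.3.3: RVC < 40%. → 2%.
Line C: nuts → XIX.2; dried → XIX.2.2; for industrial use → XIX.2.2.1. Scheduled 24%. anti-dumping (Quintara, XIX.2): +32%; total 24% + 32% = 56%. → 56%.
Line D: fruit → XIX.1; canned → XIX.1.1; for industrial use → XIX.1.1.3. Scheduled 27%. Brenmore agreement on XIX.1.1.1: XIX.1.1.3 not covered. → 27%.
Line E: fruit → XIX.1; canned → XIX.1.1; in bulk → XIX.1.1.1. Scheduled 19%. Selvast agreement on XIX.3.3: XIX.1.1.1 not covered. → 19%.
Sum: 32% + 2% + 56% + 27% + 19% = 136%.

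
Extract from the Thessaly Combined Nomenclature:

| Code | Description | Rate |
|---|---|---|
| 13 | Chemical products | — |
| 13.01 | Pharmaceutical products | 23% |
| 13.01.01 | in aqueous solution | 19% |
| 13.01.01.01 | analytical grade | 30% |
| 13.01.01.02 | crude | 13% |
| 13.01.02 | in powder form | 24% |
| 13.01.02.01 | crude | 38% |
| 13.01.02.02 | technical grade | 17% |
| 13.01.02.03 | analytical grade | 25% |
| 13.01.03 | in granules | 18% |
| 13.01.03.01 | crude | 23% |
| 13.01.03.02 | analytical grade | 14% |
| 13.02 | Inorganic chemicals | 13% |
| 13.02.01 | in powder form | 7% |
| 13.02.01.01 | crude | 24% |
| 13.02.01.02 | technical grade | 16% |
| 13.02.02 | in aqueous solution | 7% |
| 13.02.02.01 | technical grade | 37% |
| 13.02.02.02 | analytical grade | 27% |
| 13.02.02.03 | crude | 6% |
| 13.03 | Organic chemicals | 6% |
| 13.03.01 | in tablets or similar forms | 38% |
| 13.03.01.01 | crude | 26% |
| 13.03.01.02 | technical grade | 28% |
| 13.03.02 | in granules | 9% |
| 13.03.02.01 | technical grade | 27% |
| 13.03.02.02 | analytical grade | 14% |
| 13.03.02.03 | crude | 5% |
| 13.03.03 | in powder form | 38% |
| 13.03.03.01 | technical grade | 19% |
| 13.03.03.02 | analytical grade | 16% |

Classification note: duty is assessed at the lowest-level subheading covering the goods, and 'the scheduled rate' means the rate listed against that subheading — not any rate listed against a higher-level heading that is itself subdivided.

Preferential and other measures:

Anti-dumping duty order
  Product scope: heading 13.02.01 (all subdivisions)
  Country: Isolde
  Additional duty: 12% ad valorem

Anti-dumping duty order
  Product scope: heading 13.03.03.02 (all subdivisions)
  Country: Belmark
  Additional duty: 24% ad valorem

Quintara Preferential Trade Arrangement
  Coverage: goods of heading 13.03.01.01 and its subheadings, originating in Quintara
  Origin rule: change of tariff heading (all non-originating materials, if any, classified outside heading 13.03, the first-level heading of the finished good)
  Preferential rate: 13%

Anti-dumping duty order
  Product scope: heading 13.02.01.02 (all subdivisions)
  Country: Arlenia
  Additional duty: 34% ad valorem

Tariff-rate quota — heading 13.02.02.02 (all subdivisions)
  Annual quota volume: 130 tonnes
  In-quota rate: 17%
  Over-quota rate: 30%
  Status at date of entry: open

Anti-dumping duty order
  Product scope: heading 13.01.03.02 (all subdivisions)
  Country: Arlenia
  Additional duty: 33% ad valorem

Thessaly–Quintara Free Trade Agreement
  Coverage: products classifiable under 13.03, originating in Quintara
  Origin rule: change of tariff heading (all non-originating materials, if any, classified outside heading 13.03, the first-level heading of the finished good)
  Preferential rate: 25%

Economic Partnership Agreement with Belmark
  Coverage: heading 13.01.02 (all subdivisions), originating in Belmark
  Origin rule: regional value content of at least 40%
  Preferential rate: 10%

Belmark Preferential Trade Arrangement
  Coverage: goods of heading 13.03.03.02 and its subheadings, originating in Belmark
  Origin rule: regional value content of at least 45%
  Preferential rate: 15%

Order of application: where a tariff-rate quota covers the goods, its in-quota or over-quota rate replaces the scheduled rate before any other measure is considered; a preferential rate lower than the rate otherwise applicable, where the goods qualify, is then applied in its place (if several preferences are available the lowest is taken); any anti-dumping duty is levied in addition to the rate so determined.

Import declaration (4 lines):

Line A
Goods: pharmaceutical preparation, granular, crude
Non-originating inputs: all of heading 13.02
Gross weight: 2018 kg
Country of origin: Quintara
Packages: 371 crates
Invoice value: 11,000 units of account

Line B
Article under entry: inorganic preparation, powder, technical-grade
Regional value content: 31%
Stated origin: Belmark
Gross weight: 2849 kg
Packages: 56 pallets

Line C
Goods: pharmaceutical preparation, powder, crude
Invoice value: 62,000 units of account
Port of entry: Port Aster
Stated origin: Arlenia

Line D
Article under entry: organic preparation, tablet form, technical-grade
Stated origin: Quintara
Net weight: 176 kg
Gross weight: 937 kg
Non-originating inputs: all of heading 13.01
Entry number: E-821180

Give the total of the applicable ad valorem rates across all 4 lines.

102%

Line A: pharmaceutical → 13.01; granular → 13.01.03; crude → 13.01.03.01. Scheduled 23%. Quintara agreement on 13.03.01.01: 13.01.03.01 not covered; Quintara agreement on 13.03: 13.01.03.01 not covered. → 23%.
Line B: inorganic → 13.02; powder → 13.02.01; technical-grade → 13.02.01.02. Scheduled 16%. Belmark agreement on 13.01.02: 13.02.01.02 not covered; Belmark agreement on 13.03.03.02: 13.02.01.02 not covered. → 16%.
Line C: pharmaceutical → 13.01; powder → 13.01.02; crude → 13.01.02.01. Scheduled 38%. No special measure applies. → 38%.
Line D: organic → 13.03; tablet form → 13.03.01; technical-grade → 13.03.01.02. Scheduled 28%. Quintara agreement on 13.03.01.01: 13.03.01.02 not covered; Quintara agreement on 13.03: CTH met → 25% available; preferential 25%. → 25%.
Sum: 23% + 16% + 38% + 25% = 102%.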